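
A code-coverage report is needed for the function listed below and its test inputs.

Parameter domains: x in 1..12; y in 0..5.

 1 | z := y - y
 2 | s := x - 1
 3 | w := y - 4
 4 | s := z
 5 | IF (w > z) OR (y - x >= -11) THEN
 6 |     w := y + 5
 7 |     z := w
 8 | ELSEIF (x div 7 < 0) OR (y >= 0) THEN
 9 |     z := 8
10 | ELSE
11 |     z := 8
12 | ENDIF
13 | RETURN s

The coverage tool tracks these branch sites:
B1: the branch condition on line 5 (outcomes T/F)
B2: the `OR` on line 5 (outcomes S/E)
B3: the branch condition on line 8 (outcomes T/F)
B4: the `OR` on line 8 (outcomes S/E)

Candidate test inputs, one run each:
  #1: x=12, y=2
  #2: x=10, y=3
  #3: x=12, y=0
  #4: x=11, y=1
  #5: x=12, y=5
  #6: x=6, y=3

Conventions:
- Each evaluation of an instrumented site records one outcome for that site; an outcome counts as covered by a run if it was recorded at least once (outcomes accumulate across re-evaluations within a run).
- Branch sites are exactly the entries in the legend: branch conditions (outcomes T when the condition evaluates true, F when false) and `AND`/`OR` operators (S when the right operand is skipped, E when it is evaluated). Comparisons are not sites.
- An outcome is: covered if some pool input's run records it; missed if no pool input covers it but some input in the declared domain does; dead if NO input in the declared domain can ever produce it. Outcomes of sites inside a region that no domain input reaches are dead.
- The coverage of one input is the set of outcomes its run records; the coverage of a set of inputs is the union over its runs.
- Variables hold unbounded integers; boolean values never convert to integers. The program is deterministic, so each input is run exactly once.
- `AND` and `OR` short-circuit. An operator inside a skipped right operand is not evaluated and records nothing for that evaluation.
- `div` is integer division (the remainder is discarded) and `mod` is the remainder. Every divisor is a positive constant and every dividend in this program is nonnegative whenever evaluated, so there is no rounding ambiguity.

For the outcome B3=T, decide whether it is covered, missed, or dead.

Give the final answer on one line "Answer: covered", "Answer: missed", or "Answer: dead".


B3=T is recorded by pool input(s) 3 -> covered
Answer: covered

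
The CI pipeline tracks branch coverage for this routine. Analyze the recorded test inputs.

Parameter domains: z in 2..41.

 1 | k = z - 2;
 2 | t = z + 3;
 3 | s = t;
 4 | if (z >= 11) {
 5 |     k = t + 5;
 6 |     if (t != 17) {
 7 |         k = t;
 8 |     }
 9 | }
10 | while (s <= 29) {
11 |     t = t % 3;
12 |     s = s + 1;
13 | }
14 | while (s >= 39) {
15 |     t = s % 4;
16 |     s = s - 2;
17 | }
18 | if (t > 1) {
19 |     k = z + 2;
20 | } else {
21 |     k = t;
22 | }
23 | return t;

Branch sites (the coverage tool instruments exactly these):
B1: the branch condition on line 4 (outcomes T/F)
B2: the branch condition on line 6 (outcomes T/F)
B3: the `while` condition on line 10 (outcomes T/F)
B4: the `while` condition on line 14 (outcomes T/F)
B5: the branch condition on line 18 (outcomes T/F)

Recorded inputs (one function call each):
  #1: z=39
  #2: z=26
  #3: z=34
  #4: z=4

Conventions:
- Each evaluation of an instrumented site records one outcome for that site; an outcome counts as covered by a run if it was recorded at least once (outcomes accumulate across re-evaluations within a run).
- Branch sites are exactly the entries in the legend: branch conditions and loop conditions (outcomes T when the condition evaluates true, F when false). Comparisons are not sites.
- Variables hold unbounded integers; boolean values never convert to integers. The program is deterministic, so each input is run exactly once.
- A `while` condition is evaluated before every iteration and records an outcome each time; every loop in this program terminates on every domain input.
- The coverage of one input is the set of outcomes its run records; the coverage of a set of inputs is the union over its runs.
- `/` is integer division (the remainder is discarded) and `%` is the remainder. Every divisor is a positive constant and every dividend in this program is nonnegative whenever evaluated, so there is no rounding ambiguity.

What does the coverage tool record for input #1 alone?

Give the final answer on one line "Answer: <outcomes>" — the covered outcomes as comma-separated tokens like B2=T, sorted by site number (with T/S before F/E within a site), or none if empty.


Event log for input #1 (z=39):
  B1->T, B2->T, B3->F, B4->T, B4->T, B4->F, B5->F
distinct outcomes covered: B1=T, B2=T, B3=F, B4=T, B4=F, B5=F
Answer: B1=T, B2=T, B3=F, B4=T, B4=F, B5=F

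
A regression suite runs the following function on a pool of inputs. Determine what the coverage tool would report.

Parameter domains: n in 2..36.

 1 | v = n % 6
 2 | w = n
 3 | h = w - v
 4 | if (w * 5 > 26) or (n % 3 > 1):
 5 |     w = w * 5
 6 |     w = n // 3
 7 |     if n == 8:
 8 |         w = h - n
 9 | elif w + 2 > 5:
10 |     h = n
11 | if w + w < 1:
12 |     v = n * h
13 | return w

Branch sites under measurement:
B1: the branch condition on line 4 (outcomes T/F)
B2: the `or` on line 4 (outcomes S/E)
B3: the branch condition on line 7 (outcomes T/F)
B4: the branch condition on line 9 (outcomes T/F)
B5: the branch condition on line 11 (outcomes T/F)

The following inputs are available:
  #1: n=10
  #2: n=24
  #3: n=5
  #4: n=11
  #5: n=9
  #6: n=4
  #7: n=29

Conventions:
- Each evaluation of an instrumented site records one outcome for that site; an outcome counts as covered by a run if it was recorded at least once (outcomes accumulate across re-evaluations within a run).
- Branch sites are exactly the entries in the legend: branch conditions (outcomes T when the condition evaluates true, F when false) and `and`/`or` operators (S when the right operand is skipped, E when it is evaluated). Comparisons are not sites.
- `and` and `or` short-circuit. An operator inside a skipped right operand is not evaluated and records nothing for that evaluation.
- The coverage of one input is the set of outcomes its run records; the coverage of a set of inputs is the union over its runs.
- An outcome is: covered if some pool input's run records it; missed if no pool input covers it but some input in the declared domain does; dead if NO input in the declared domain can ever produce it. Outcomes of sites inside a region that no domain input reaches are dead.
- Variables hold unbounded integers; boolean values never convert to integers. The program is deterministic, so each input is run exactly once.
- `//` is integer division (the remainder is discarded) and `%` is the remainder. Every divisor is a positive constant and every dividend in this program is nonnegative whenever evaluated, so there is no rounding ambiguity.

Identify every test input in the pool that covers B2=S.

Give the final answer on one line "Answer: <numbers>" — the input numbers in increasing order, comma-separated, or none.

input #1 (n=10): covers B2=S
input #2 (n=24): covers B2=S
input #3 (n=5): misses B2=S
input #4 (n=11): covers B2=S
input #5 (n=9): covers B2=S
input #6 (n=4): misses B2=S
input #7 (n=29): covers B2=S

Answer: 1, 2, 4, 5, 7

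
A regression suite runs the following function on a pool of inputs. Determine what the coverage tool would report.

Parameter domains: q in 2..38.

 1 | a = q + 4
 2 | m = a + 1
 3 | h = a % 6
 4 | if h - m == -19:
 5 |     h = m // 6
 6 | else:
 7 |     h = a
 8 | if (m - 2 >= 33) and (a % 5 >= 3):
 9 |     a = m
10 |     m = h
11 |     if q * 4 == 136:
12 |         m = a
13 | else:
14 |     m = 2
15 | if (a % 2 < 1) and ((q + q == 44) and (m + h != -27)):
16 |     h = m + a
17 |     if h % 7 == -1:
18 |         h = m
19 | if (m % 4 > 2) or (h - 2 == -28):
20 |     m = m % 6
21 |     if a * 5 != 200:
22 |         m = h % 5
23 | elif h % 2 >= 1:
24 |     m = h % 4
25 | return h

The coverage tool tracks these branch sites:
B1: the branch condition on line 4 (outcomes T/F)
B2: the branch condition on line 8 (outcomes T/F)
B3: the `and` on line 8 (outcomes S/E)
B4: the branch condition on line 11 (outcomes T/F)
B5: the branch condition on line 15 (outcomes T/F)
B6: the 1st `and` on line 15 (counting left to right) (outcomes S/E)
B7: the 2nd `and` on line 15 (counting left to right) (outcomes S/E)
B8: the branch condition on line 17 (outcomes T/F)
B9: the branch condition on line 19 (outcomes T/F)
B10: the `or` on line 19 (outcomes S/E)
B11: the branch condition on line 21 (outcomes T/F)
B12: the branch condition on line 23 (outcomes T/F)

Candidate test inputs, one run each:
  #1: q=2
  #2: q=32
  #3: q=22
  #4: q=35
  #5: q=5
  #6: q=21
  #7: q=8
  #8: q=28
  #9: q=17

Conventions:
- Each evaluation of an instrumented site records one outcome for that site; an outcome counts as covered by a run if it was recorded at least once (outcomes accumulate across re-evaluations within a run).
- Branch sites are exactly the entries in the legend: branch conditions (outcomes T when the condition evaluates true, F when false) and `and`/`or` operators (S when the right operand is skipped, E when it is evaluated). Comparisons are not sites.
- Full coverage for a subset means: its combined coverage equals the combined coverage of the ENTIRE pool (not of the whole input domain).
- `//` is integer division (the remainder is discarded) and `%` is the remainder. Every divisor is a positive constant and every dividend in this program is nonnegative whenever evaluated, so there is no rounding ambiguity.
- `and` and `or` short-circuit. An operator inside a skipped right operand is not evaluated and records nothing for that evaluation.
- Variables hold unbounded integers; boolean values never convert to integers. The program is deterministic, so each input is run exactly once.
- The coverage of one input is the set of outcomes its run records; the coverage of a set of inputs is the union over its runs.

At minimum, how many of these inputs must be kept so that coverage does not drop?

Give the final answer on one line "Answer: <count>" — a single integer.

run #1 (q=2) runs B1->F, B3->S, B2->F, B6->E, B7->S, B5->F, B10->E, B9->F, B12->F; records B1=F, B2=F, B3=S, B5=F, B6=E, B7=S, B9=F, B10=E, B12=F
run #2 (q=32) runs B1->F, B3->E, B2->F, B6->E, B7->S, B5->F, B10->E, B9->F, B12->F; records B1=F, B2=F, B3=E, B5=F, B6=E, B7=S, B9=F, B10=E, B12=F
run #3 (q=22) runs B1->F, B3->S, B2->F, B6->E, B7->E, B5->T, B8->F, B10->E, B9->F, B12->F; records B1=F, B2=F, B3=S, B5=T, B6=E, B7=E, B8=F, B9=F, B10=E, B12=F
run #4 (q=35) runs B1->F, B3->E, B2->T, B4->F, B6->E, B7->S, B5->F, B10->S, B9->T, B11->F; records B1=F, B2=T, B3=E, B4=F, B5=F, B6=E, B7=S, B9=T, B10=S, B11=F
run #5 (q=5) runs B1->F, B3->S, B2->F, B6->S, B5->F, B10->E, B9->F, B12->T; records B1=F, B2=F, B3=S, B5=F, B6=S, B9=F, B10=E, B12=T
run #6 (q=21) runs B1->F, B3->S, B2->F, B6->S, B5->F, B10->E, B9->F, B12->T; records B1=F, B2=F, B3=S, B5=F, B6=S, B9=F, B10=E, B12=T
run #7 (q=8) runs B1->F, B3->S, B2->F, B6->E, B7->S, B5->F, B10->E, B9->F, B12->F; records B1=F, B2=F, B3=S, B5=F, B6=E, B7=S, B9=F, B10=E, B12=F
run #8 (q=28) runs B1->F, B3->S, B2->F, B6->E, B7->S, B5->F, B10->E, B9->F, B12->F; records B1=F, B2=F, B3=S, B5=F, B6=E, B7=S, B9=F, B10=E, B12=F
run #9 (q=17) runs B1->T, B3->S, B2->F, B6->S, B5->F, B10->E, B9->F, B12->T; records B1=T, B2=F, B3=S, B5=F, B6=S, B9=F, B10=E, B12=T
the full pool covers 21 outcomes: B1=T, B1=F, B2=T, B2=F, B3=S, B3=E, B4=F, B5=T, B5=F, B6=S, B6=E, B7=S, B7=E, B8=F, B9=T, B9=F, B10=S, B10=E, B11=F, B12=T, B12=F
every size-1 subset falls short of the 21 outcomes (best: 10/21)
every size-2 subset falls short of the 21 outcomes (best: 18/21)
size 3: inputs {3, 4, 9} cover all 21 outcomes, and no lexicographically smaller subset of this size does

Answer: 3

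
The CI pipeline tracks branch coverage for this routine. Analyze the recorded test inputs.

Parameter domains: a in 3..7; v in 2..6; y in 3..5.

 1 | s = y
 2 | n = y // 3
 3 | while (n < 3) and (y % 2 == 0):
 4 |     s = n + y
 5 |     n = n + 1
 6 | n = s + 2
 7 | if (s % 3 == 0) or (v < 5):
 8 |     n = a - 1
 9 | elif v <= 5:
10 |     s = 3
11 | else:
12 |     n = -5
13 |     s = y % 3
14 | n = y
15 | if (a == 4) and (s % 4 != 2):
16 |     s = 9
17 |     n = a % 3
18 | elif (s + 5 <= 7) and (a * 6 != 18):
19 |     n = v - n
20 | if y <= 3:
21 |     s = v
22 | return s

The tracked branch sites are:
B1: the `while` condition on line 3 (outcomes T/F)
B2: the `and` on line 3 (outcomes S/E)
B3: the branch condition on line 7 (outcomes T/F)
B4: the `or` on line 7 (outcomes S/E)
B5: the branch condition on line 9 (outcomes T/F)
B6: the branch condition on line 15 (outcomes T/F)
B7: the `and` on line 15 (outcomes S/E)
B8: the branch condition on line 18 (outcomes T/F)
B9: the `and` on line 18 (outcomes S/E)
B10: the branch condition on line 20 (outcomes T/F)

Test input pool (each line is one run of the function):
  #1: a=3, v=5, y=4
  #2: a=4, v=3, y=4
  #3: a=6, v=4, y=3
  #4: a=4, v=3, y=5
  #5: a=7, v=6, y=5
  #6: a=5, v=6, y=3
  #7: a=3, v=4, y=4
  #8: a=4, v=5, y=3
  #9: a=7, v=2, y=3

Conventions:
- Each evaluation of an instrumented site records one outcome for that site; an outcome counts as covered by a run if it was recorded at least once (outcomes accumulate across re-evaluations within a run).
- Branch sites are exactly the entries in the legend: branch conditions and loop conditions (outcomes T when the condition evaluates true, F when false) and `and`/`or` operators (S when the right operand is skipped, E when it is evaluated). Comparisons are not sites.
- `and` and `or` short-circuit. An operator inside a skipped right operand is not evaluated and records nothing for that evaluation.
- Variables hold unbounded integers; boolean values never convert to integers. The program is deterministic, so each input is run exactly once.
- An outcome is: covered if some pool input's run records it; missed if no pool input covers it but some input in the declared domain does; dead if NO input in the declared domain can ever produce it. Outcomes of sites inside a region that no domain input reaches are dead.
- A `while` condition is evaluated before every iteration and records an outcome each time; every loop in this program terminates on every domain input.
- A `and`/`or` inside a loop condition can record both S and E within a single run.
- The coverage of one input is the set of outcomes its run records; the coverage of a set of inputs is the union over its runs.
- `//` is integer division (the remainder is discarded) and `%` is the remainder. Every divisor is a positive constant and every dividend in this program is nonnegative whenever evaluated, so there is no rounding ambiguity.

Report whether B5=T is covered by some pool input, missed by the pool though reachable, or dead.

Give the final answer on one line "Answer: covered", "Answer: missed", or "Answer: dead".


no pool input records B5=T
but domain input (a=3, v=5, y=5) does record it -> reachable, so missed
Answer: missed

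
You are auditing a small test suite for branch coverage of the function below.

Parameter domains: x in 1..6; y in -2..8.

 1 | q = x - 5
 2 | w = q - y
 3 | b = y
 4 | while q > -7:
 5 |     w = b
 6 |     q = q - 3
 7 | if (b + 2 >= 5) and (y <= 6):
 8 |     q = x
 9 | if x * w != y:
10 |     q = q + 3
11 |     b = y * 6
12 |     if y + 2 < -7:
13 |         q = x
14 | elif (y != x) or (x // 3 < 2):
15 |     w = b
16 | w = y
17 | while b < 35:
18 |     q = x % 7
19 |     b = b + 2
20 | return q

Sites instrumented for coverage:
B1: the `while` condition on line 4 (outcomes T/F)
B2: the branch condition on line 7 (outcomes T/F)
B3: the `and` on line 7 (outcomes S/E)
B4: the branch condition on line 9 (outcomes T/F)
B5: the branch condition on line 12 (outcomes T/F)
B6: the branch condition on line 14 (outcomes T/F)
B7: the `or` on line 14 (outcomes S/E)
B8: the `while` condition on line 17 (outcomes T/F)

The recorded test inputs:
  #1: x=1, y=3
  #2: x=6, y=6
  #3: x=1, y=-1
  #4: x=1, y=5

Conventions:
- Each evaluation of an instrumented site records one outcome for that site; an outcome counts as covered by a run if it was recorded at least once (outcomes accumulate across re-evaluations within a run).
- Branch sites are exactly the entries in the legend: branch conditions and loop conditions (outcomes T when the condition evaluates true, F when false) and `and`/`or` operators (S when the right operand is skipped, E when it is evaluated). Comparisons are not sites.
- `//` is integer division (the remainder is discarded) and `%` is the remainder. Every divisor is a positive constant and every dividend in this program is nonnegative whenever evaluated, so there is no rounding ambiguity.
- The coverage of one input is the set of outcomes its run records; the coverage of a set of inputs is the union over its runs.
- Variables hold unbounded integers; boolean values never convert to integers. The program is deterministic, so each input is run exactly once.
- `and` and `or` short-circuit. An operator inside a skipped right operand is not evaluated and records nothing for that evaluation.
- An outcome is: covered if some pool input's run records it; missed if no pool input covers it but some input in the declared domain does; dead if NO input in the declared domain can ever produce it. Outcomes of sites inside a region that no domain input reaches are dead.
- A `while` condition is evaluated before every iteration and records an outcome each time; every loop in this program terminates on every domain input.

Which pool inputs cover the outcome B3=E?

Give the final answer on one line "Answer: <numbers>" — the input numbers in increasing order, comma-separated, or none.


input #1 (x=1, y=3): covers B3=E
input #2 (x=6, y=6): covers B3=E
input #3 (x=1, y=-1): misses B3=E
input #4 (x=1, y=5): covers B3=E
Answer: 1, 2, 4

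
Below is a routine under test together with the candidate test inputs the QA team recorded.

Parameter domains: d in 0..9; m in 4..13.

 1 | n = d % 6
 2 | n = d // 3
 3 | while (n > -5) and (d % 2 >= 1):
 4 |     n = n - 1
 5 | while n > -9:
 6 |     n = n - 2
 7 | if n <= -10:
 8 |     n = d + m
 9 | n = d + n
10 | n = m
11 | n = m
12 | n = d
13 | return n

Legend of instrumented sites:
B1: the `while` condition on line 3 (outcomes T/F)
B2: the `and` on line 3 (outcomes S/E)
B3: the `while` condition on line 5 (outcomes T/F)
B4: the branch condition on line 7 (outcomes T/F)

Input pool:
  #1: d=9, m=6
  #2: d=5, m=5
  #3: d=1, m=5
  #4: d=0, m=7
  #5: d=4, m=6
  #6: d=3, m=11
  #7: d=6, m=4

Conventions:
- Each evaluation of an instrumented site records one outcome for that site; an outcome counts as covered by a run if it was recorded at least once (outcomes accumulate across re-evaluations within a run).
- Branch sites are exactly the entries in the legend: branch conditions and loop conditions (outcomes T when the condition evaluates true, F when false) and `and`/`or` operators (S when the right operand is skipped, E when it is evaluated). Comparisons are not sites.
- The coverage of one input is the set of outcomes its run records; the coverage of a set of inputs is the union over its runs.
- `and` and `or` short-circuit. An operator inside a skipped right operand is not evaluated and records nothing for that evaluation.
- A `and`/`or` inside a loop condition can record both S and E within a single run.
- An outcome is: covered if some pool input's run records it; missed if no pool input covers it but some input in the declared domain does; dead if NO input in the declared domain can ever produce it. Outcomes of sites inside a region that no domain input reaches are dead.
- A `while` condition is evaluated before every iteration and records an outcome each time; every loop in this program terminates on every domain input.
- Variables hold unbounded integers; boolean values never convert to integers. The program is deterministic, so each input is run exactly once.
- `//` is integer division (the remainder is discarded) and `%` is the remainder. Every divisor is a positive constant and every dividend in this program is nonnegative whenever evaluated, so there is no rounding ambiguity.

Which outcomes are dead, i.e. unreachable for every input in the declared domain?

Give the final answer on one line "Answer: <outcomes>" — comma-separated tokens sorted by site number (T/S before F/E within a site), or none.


sweeping the full domain (100 inputs) for each outcome:
  reachable outcomes have witnesses, e.g. B1=T (e.g. d=1, m=4), B1=F (e.g. d=0, m=4), B2=S (e.g. d=1, m=4), B2=E (e.g. d=0, m=4)
Answer: none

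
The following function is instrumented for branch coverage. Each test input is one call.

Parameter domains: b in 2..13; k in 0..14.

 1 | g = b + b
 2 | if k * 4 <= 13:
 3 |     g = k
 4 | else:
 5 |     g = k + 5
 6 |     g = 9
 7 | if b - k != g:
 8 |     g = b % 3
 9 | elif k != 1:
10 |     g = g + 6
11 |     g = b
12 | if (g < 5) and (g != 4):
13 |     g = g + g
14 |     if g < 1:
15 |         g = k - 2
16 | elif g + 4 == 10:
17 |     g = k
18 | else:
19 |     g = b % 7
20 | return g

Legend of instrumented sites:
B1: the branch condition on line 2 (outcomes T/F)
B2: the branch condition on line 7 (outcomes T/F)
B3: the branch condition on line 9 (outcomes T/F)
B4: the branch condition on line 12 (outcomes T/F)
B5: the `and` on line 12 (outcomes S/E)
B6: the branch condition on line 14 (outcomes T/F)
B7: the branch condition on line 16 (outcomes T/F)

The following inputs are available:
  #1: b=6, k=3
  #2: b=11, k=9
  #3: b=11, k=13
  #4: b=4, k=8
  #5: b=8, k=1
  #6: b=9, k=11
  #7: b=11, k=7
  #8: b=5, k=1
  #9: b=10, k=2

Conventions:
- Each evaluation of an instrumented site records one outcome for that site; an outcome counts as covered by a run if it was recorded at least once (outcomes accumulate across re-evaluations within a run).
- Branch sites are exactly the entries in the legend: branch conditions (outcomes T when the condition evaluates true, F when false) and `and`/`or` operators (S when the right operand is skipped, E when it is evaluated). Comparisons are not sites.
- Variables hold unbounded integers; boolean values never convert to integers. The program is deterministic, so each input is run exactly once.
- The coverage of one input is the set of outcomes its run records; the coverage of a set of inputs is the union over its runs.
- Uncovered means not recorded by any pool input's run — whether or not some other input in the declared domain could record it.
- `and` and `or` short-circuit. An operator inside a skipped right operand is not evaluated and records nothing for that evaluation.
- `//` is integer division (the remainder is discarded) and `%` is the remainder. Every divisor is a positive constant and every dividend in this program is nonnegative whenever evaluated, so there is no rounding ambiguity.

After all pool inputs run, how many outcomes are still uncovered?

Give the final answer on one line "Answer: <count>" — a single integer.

input #1 (b=6, k=3): events B1->T, B2->F, B3->T, B5->S, B4->F, B7->T; covers B1=T, B2=F, B3=T, B4=F, B5=S, B7=T
input #2 (b=11, k=9): events B1->F, B2->T, B5->E, B4->T, B6->F; covers B1=F, B2=T, B4=T, B5=E, B6=F
input #3 (b=11, k=13): events B1->F, B2->T, B5->E, B4->T, B6->F; covers B1=F, B2=T, B4=T, B5=E, B6=F
input #4 (b=4, k=8): events B1->F, B2->T, B5->E, B4->T, B6->F; covers B1=F, B2=T, B4=T, B5=E, B6=F
input #5 (b=8, k=1): events B1->T, B2->T, B5->E, B4->T, B6->F; covers B1=T, B2=T, B4=T, B5=E, B6=F
input #6 (b=9, k=11): events B1->F, B2->T, B5->E, B4->T, B6->T; covers B1=F, B2=T, B4=T, B5=E, B6=T
input #7 (b=11, k=7): events B1->F, B2->T, B5->E, B4->T, B6->F; covers B1=F, B2=T, B4=T, B5=E, B6=F
input #8 (b=5, k=1): events B1->T, B2->T, B5->E, B4->T, B6->F; covers B1=T, B2=T, B4=T, B5=E, B6=F
input #9 (b=10, k=2): events B1->T, B2->T, B5->E, B4->T, B6->F; covers B1=T, B2=T, B4=T, B5=E, B6=F
union over the pool: B1=T, B1=F, B2=T, B2=F, B3=T, B4=T, B4=F, B5=S, B5=E, B6=T, B6=F, B7=T
uncovered (2 of 14): B3=F, B7=F

Answer: 2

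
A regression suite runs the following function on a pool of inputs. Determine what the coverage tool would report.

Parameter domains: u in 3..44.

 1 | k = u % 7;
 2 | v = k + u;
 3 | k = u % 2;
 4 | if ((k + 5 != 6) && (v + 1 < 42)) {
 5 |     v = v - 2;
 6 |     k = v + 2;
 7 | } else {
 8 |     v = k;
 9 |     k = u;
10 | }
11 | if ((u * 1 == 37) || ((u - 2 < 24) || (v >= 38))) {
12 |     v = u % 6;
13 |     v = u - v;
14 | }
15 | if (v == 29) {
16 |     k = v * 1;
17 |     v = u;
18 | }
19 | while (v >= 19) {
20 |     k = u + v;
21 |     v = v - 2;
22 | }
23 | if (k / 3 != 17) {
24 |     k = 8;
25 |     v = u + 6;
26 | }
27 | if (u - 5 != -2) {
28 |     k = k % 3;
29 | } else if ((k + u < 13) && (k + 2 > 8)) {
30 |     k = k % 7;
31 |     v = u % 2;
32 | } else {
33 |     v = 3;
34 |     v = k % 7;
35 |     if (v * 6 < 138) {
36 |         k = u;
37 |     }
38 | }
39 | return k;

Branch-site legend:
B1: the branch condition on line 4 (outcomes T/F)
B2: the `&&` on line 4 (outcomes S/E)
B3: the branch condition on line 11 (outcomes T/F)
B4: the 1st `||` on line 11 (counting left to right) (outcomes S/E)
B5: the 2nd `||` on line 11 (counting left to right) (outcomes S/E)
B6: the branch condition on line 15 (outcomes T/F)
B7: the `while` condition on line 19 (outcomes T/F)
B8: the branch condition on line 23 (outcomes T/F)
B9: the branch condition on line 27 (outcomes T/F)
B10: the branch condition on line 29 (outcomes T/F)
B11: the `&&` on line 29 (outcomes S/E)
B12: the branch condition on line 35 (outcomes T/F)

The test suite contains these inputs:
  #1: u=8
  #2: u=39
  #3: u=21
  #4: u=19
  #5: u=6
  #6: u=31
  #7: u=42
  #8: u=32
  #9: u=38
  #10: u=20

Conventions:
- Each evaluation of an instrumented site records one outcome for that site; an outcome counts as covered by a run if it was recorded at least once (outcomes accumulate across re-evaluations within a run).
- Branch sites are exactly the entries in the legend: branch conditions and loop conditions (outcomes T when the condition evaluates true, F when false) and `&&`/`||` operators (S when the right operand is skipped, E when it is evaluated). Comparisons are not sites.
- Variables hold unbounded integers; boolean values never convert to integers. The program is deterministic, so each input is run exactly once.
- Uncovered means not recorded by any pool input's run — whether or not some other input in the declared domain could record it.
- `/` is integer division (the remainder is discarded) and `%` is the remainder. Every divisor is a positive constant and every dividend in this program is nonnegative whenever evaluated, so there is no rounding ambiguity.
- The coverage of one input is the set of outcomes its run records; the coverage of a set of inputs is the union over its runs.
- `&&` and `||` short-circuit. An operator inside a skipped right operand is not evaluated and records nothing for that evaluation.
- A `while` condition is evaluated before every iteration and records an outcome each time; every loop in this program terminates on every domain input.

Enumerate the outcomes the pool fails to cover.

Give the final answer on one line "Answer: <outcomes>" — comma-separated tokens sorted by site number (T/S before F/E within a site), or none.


input #1 (u=8): events B2->E, B1->T, B4->E, B5->S, B3->T, B6->F, B7->F, B8->T, B9->T; covers B1=T, B2=E, B3=T, B4=E, B5=S, B6=F, B7=F, B8=T, B9=T
input #2 (u=39): events B2->S, B1->F, B4->E, B5->E, B3->F, B6->F, B7->F, B8->T, B9->T; covers B1=F, B2=S, B3=F, B4=E, B5=E, B6=F, B7=F, B8=T, B9=T
input #3 (u=21): events B2->S, B1->F, B4->E, B5->S, B3->T, B6->F, B7->F, B8->T, B9->T; covers B1=F, B2=S, B3=T, B4=E, B5=S, B6=F, B7=F, B8=T, B9=T
input #4 (u=19): events B2->S, B1->F, B4->E, B5->S, B3->T, B6->F, B7->F, B8->T, B9->T; covers B1=F, B2=S, B3=T, B4=E, B5=S, B6=F, B7=F, B8=T, B9=T
input #5 (u=6): events B2->E, B1->T, B4->E, B5->S, B3->T, B6->F, B7->F, B8->T, B9->T; covers B1=T, B2=E, B3=T, B4=E, B5=S, B6=F, B7=F, B8=T, B9=T
input #6 (u=31): events B2->S, B1->F, B4->E, B5->E, B3->F, B6->F, B7->F, B8->T, B9->T; covers B1=F, B2=S, B3=F, B4=E, B5=E, B6=F, B7=F, B8=T, B9=T
input #7 (u=42): events B2->E, B1->F, B4->E, B5->E, B3->F, B6->F, B7->F, B8->T, B9->T; covers B1=F, B2=E, B3=F, B4=E, B5=E, B6=F, B7=F, B8=T, B9=T
input #8 (u=32): events B2->E, B1->T, B4->E, B5->E, B3->F, B6->F, B7->T, B7->T, B7->T, B7->T, B7->T, B7->T, B7->T, B7->T, ...; covers B1=T, B2=E, B3=F, B4=E, B5=E, B6=F, B7=T, B7=F, B8=F, B9=T
input #9 (u=38): events B2->E, B1->F, B4->E, B5->E, B3->F, B6->F, B7->F, B8->T, B9->T; covers B1=F, B2=E, B3=F, B4=E, B5=E, B6=F, B7=F, B8=T, B9=T
input #10 (u=20): events B2->E, B1->T, B4->E, B5->S, B3->T, B6->F, B7->F, B8->T, B9->T; covers B1=T, B2=E, B3=T, B4=E, B5=S, B6=F, B7=F, B8=T, B9=T
union over the pool: B1=T, B1=F, B2=S, B2=E, B3=T, B3=F, B4=E, B5=S, B5=E, B6=F, B7=T, B7=F, B8=T, B8=F, B9=T
uncovered (9 of 24): B4=S, B6=T, B9=F, B10=T, B10=F, B11=S, B11=E, B12=T, B12=F
Answer: B4=S, B6=T, B9=F, B10=T, B10=F, B11=S, B11=E, B12=T, B12=F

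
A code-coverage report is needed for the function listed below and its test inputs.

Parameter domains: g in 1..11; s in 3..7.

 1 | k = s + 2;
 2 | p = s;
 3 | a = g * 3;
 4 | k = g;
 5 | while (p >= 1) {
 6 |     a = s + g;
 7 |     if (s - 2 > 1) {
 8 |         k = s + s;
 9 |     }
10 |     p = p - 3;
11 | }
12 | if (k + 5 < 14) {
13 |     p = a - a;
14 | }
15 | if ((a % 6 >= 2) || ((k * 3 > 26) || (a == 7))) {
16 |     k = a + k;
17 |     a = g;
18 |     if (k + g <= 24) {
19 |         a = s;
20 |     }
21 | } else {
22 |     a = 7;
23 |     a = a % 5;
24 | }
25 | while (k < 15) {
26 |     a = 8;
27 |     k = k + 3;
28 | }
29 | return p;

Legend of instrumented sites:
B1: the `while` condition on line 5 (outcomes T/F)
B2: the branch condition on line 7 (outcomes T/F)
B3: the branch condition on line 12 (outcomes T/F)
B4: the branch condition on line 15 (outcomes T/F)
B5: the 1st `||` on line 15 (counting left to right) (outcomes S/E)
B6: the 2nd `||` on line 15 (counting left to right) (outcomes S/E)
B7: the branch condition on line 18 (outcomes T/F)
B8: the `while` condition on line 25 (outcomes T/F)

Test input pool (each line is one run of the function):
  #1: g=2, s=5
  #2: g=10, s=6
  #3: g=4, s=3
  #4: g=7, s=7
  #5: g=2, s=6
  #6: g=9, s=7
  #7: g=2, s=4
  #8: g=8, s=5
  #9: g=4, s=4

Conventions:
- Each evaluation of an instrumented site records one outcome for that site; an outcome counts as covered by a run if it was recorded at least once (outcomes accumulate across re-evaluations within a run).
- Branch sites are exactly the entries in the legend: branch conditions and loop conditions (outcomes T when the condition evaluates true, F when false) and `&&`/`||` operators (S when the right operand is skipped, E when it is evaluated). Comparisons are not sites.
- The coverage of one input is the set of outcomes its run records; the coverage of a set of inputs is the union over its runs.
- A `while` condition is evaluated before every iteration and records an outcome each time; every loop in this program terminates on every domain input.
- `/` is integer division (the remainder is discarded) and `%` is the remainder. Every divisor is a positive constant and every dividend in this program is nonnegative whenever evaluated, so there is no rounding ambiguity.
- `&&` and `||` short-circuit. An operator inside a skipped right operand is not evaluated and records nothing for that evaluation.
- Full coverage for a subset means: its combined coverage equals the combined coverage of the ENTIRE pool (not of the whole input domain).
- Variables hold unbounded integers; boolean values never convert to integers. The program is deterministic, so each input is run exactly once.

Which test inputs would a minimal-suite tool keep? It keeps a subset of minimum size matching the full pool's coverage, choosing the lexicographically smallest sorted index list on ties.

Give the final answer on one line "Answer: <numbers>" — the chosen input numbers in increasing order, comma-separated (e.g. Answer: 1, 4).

input #1, g=2, s=5: events B1->T, B2->T, B1->T, B2->T, B1->F, B3->F, B5->E, B6->S, B4->T, B7->T, B8->F; outcomes B1=T, B1=F, B2=T, B3=F, B4=T, B5=E, B6=S, B7=T, B8=F
input #2, g=10, s=6: events B1->T, B2->T, B1->T, B2->T, B1->F, B3->F, B5->S, B4->T, B7->F, B8->F; outcomes B1=T, B1=F, B2=T, B3=F, B4=T, B5=S, B7=F, B8=F
input #3, g=4, s=3: events B1->T, B2->F, B1->F, B3->T, B5->E, B6->E, B4->T, B7->T, B8->T, B8->T, B8->F; outcomes B1=T, B1=F, B2=F, B3=T, B4=T, B5=E, B6=E, B7=T, B8=T, B8=F
input #4, g=7, s=7: events B1->T, B2->T, B1->T, B2->T, B1->T, B2->T, B1->F, B3->F, B5->S, B4->T, B7->F, B8->F; outcomes B1=T, B1=F, B2=T, B3=F, B4=T, B5=S, B7=F, B8=F
input #5, g=2, s=6: events B1->T, B2->T, B1->T, B2->T, B1->F, B3->F, B5->S, B4->T, B7->T, B8->F; outcomes B1=T, B1=F, B2=T, B3=F, B4=T, B5=S, B7=T, B8=F
input #6, g=9, s=7: events B1->T, B2->T, B1->T, B2->T, B1->T, B2->T, B1->F, B3->F, B5->S, B4->T, B7->F, B8->F; outcomes B1=T, B1=F, B2=T, B3=F, B4=T, B5=S, B7=F, B8=F
input #7, g=2, s=4: events B1->T, B2->T, B1->T, B2->T, B1->F, B3->T, B5->E, B6->E, B4->F, B8->T, B8->T, B8->T, B8->F; outcomes B1=T, B1=F, B2=T, B3=T, B4=F, B5=E, B6=E, B8=T, B8=F
input #8, g=8, s=5: events B1->T, B2->T, B1->T, B2->T, B1->F, B3->F, B5->E, B6->S, B4->T, B7->F, B8->F; outcomes B1=T, B1=F, B2=T, B3=F, B4=T, B5=E, B6=S, B7=F, B8=F
input #9, g=4, s=4: events B1->T, B2->T, B1->T, B2->T, B1->F, B3->T, B5->S, B4->T, B7->T, B8->F; outcomes B1=T, B1=F, B2=T, B3=T, B4=T, B5=S, B7=T, B8=F
union over all inputs: B1=T, B1=F, B2=T, B2=F, B3=T, B3=F, B4=T, B4=F, B5=S, B5=E, B6=S, B6=E, B7=T, B7=F, B8=T, B8=F (16 outcomes)
no size-1 subset reaches all 16 outcomes (best union: 10/16)
no size-2 subset reaches all 16 outcomes (best union: 14/16)
no size-3 subset reaches all 16 outcomes (best union: 15/16)
at size 4, {1, 2, 3, 7} reaches all 16 outcomes; every lexicographically earlier size-4 subset fails

Answer: 1, 2, 3, 7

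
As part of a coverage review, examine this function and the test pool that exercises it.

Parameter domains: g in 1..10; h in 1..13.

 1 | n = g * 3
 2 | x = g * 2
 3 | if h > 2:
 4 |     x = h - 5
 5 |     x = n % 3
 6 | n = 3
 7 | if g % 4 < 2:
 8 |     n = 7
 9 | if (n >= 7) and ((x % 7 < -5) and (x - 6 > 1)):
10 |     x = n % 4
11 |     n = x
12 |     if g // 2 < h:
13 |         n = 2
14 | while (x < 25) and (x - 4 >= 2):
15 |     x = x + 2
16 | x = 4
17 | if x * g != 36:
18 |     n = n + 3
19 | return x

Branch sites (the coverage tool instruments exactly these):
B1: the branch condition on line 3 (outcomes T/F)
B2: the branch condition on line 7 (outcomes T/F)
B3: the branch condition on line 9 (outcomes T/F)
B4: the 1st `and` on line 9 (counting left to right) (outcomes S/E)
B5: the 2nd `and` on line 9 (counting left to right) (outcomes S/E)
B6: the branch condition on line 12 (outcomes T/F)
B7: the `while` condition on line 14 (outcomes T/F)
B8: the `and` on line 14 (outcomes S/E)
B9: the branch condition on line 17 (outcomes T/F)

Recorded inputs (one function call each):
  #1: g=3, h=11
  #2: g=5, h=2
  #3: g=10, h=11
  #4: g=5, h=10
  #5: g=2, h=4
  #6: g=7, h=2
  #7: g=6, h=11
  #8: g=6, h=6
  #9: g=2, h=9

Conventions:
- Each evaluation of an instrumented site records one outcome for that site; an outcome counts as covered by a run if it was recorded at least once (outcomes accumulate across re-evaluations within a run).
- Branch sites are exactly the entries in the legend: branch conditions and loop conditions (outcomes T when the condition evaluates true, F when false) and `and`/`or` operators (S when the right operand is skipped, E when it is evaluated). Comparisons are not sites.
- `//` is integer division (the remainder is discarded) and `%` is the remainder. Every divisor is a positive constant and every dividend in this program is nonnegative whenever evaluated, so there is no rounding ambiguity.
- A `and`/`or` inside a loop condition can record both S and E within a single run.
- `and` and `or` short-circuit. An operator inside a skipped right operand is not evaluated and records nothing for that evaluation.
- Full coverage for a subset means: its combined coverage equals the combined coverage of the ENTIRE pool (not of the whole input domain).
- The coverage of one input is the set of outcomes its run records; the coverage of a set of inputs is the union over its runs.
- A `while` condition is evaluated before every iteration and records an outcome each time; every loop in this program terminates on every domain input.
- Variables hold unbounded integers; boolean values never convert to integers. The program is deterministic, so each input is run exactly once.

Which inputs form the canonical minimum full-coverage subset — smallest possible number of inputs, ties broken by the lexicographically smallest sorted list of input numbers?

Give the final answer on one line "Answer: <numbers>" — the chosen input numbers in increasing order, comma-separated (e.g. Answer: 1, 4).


test 1 (g=3, h=11) fires B1->T, B2->F, B4->S, B3->F, B8->E, B7->F, B9->T; hits B1=T, B2=F, B3=F, B4=S, B7=F, B8=E, B9=T
test 2 (g=5, h=2) fires B1->F, B2->T, B4->E, B5->S, B3->F, B8->E, B7->T, B8->E, B7->T, B8->E, B7->T, B8->E, B7->T, B8->E, ...; hits B1=F, B2=T, B3=F, B4=E, B5=S, B7=T, B7=F, B8=S, B8=E, B9=T
test 3 (g=10, h=11) fires B1->T, B2->F, B4->S, B3->F, B8->E, B7->F, B9->T; hits B1=T, B2=F, B3=F, B4=S, B7=F, B8=E, B9=T
test 4 (g=5, h=10) fires B1->T, B2->T, B4->E, B5->S, B3->F, B8->E, B7->F, B9->T; hits B1=T, B2=T, B3=F, B4=E, B5=S, B7=F, B8=E, B9=T
test 5 (g=2, h=4) fires B1->T, B2->F, B4->S, B3->F, B8->E, B7->F, B9->T; hits B1=T, B2=F, B3=F, B4=S, B7=F, B8=E, B9=T
test 6 (g=7, h=2) fires B1->F, B2->F, B4->S, B3->F, B8->E, B7->T, B8->E, B7->T, B8->E, B7->T, B8->E, B7->T, B8->E, B7->T, ...; hits B1=F, B2=F, B3=F, B4=S, B7=T, B7=F, B8=S, B8=E, B9=T
test 7 (g=6, h=11) fires B1->T, B2->F, B4->S, B3->F, B8->E, B7->F, B9->T; hits B1=T, B2=F, B3=F, B4=S, B7=F, B8=E, B9=T
test 8 (g=6, h=6) fires B1->T, B2->F, B4->S, B3->F, B8->E, B7->F, B9->T; hits B1=T, B2=F, B3=F, B4=S, B7=F, B8=E, B9=T
test 9 (g=2, h=9) fires B1->T, B2->F, B4->S, B3->F, B8->E, B7->F, B9->T; hits B1=T, B2=F, B3=F, B4=S, B7=F, B8=E, B9=T
union over all inputs: B1=T, B1=F, B2=T, B2=F, B3=F, B4=S, B4=E, B5=S, B7=T, B7=F, B8=S, B8=E, B9=T (13 outcomes)
no size-1 subset reaches all 13 outcomes (best union: 10/13)
at size 2, {1, 2} reaches all 13 outcomes; every lexicographically earlier size-2 subset fails
Answer: 1, 2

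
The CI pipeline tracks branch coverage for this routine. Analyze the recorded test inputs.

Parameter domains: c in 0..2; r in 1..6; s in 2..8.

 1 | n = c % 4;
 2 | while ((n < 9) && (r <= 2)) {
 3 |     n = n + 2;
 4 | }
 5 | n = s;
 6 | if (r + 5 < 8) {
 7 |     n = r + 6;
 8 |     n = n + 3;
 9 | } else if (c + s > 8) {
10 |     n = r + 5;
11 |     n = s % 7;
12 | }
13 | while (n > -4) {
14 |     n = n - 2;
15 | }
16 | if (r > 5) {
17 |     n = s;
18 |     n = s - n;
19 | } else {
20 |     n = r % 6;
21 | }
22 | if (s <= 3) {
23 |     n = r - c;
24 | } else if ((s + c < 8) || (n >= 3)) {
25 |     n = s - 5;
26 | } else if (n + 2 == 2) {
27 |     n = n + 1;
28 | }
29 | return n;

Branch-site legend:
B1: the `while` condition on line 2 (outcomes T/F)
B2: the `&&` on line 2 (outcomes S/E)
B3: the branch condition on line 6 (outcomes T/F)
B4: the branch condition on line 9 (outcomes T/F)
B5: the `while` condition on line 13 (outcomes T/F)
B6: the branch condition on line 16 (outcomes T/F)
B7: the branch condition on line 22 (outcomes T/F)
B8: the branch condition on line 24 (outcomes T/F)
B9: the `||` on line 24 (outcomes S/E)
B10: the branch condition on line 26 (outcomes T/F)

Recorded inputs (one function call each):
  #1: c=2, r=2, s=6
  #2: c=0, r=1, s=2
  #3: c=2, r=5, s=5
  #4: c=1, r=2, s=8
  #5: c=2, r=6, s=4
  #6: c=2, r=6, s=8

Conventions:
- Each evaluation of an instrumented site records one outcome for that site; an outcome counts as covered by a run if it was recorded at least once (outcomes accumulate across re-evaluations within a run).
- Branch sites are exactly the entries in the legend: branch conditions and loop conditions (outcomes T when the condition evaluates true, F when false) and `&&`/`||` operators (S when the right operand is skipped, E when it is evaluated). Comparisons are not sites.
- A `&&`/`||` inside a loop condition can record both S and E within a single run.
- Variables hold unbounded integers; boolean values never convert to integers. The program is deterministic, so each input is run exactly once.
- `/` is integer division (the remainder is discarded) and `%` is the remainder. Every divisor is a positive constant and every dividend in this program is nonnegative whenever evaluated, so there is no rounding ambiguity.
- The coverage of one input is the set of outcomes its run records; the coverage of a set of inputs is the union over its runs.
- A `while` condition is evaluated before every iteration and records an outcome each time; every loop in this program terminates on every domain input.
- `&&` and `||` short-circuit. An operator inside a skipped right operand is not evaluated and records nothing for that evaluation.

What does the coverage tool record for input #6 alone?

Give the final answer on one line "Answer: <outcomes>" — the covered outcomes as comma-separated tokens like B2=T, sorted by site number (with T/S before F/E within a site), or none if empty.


Tracing the run of input #6 (c=2, r=6, s=8):
  B2->E, B1->F, B3->F, B4->T, B5->T, B5->T, B5->T, B5->F, B6->T, B7->F
  B9->E, B8->F, B10->T
deduplicating events, the covered set is: B1=F, B2=E, B3=F, B4=T, B5=T, B5=F, B6=T, B7=F, B8=F, B9=E, B10=T
Answer: B1=F, B2=E, B3=F, B4=T, B5=T, B5=F, B6=T, B7=F, B8=F, B9=E, B10=T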